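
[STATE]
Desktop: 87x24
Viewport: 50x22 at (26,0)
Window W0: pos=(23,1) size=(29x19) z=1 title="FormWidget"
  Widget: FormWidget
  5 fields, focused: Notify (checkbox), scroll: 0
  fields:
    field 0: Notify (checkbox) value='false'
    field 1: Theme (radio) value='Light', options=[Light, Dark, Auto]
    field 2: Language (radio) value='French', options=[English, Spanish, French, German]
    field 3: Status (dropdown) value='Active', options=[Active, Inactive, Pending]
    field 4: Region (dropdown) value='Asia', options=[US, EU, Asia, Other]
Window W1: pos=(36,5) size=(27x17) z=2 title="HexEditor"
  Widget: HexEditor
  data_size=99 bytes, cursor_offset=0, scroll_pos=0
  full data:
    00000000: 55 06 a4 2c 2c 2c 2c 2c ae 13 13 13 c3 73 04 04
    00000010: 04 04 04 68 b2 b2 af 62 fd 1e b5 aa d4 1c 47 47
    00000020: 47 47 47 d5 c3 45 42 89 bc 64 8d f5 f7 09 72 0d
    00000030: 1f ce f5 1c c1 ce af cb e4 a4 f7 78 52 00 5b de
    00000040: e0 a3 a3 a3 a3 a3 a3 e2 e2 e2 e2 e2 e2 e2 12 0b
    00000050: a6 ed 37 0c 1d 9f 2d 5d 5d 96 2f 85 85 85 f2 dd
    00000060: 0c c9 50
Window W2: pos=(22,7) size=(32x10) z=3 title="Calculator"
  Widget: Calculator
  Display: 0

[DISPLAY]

                                                  
━━━━━━━━━━━━━━━━━━━━━━━━━┓                        
ormWidget                ┃                        
─────────────────────────┨                        
Notify:     [ ]          ┃                        
Theme:    ┏━━━━━━━━━━━━━━━━━━━━━━━━━┓             
Language: ┃ HexEditor               ┃             
━━━━━━━━━━━━━━━━━━━━━━━━━━━┓────────┨             
lculator                   ┃4 2c 2c ┃             
───────────────────────────┨4 68 b2 ┃             
                          0┃7 d5 c3 ┃             
─┬───┬───┬───┐             ┃5 1c c1 ┃             
 │ 8 │ 9 │ ÷ │             ┃3 a3 a3 ┃             
─┼───┼───┼───┤             ┃7 0c 1d ┃             
 │ 5 │ 6 │ × │             ┃0       ┃             
─┴───┴───┴───┘             ┃        ┃             
━━━━━━━━━━━━━━━━━━━━━━━━━━━┛        ┃             
          ┃                         ┃             
          ┃                         ┃             
━━━━━━━━━━┃                         ┃             
          ┃                         ┃             
          ┗━━━━━━━━━━━━━━━━━━━━━━━━━┛             


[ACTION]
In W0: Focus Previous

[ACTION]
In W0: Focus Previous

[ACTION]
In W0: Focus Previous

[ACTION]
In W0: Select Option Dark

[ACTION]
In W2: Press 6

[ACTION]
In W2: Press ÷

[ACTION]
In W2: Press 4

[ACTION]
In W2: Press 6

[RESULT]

                                                  
━━━━━━━━━━━━━━━━━━━━━━━━━┓                        
ormWidget                ┃                        
─────────────────────────┨                        
Notify:     [ ]          ┃                        
Theme:    ┏━━━━━━━━━━━━━━━━━━━━━━━━━┓             
Language: ┃ HexEditor               ┃             
━━━━━━━━━━━━━━━━━━━━━━━━━━━┓────────┨             
lculator                   ┃4 2c 2c ┃             
───────────────────────────┨4 68 b2 ┃             
                         46┃7 d5 c3 ┃             
─┬───┬───┬───┐             ┃5 1c c1 ┃             
 │ 8 │ 9 │ ÷ │             ┃3 a3 a3 ┃             
─┼───┼───┼───┤             ┃7 0c 1d ┃             
 │ 5 │ 6 │ × │             ┃0       ┃             
─┴───┴───┴───┘             ┃        ┃             
━━━━━━━━━━━━━━━━━━━━━━━━━━━┛        ┃             
          ┃                         ┃             
          ┃                         ┃             
━━━━━━━━━━┃                         ┃             
          ┃                         ┃             
          ┗━━━━━━━━━━━━━━━━━━━━━━━━━┛             


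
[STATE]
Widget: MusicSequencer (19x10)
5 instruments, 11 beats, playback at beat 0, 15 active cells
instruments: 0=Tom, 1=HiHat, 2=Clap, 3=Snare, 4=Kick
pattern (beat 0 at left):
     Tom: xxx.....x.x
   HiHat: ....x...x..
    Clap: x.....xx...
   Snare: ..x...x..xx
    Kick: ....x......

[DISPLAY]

      ▼1234567890  
   Tom███·····█·█  
 HiHat····█···█··  
  Clap█·····██···  
 Snare··█···█··██  
  Kick····█······  
                   
                   
                   
                   


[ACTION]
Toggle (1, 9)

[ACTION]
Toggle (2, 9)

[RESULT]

      ▼1234567890  
   Tom███·····█·█  
 HiHat····█···██·  
  Clap█·····██·█·  
 Snare··█···█··██  
  Kick····█······  
                   
                   
                   
                   


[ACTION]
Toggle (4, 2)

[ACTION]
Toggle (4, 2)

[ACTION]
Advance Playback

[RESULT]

      0▼234567890  
   Tom███·····█·█  
 HiHat····█···██·  
  Clap█·····██·█·  
 Snare··█···█··██  
  Kick····█······  
                   
                   
                   
                   


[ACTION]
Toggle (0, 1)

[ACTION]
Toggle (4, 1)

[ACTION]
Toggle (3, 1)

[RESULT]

      0▼234567890  
   Tom█·█·····█·█  
 HiHat····█···██·  
  Clap█·····██·█·  
 Snare·██···█··██  
  Kick·█··█······  
                   
                   
                   
                   


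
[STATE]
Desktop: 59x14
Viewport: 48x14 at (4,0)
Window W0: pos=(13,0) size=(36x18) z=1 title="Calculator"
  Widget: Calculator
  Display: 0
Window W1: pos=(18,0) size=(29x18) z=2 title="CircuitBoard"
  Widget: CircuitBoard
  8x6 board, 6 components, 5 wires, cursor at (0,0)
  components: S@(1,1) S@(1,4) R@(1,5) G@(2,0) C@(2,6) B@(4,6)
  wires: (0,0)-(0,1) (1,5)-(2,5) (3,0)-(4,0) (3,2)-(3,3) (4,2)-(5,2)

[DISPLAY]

         ┏━━━━┏━━━━━━━━━━━━━━━━━━━━━━━━━━━┓━┓   
         ┃ Cal┃ CircuitBoard              ┃ ┃   
         ┠────┠───────────────────────────┨─┨   
         ┃    ┃   0 1 2 3 4 5 6 7         ┃0┃   
         ┃┌───┃0  [.]─ ·                  ┃ ┃   
         ┃│ 7 ┃                           ┃ ┃   
         ┃├───┃1       S           S   R  ┃ ┃   
         ┃│ 4 ┃                        │  ┃ ┃   
         ┃├───┃2   G                   ·  ┃ ┃   
         ┃│ 1 ┃                           ┃ ┃   
         ┃├───┃3   ·       · ─ ·          ┃ ┃   
         ┃│ 0 ┃    │                      ┃ ┃   
         ┃├───┃4   ·       ·              ┃ ┃   
         ┃│ C ┃            │              ┃ ┃   


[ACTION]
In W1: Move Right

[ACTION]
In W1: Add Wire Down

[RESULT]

         ┏━━━━┏━━━━━━━━━━━━━━━━━━━━━━━━━━━┓━┓   
         ┃ Cal┃ CircuitBoard              ┃ ┃   
         ┠────┠───────────────────────────┨─┨   
         ┃    ┃   0 1 2 3 4 5 6 7         ┃0┃   
         ┃┌───┃0   · ─[.]                 ┃ ┃   
         ┃│ 7 ┃        │                  ┃ ┃   
         ┃├───┃1       S           S   R  ┃ ┃   
         ┃│ 4 ┃                        │  ┃ ┃   
         ┃├───┃2   G                   ·  ┃ ┃   
         ┃│ 1 ┃                           ┃ ┃   
         ┃├───┃3   ·       · ─ ·          ┃ ┃   
         ┃│ 0 ┃    │                      ┃ ┃   
         ┃├───┃4   ·       ·              ┃ ┃   
         ┃│ C ┃            │              ┃ ┃   


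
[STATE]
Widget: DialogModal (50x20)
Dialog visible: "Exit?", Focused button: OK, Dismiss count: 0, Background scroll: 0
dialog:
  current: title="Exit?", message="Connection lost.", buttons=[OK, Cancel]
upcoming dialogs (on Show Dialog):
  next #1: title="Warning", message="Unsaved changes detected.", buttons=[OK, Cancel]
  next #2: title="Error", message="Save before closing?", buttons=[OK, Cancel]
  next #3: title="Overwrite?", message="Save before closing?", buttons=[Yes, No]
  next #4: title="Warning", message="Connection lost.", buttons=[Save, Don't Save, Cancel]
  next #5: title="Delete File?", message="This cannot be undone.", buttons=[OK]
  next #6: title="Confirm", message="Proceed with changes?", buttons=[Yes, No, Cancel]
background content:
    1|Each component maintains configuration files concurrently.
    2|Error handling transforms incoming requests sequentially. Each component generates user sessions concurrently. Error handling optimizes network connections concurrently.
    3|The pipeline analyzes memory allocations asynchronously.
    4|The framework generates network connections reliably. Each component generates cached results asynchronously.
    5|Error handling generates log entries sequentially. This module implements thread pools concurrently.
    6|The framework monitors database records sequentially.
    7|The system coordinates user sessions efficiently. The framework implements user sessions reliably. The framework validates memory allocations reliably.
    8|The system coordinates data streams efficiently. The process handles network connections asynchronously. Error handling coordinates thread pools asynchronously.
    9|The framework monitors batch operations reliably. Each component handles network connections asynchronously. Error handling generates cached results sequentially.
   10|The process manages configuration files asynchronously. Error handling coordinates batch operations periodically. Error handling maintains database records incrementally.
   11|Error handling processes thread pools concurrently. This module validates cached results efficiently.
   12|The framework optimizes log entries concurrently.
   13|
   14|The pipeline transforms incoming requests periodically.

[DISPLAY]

Each component maintains configuration files concu
Error handling transforms incoming requests sequen
The pipeline analyzes memory allocations asynchron
The framework generates network connections reliab
Error handling generates log entries sequentially.
The framework monitors database records sequential
The system coordinates user sessions efficiently. 
The system coor┌──────────────────┐ efficiently. T
The framework m│      Exit?       │ions reliably. 
The process man│ Connection lost. │iles asynchrono
Error handling │  [OK]  Cancel    │ls concurrently
The framework o└──────────────────┘ concurrently. 
                                                  
The pipeline transforms incoming requests periodic
                                                  
                                                  
                                                  
                                                  
                                                  
                                                  


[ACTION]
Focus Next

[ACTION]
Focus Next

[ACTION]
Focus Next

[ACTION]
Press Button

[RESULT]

Each component maintains configuration files concu
Error handling transforms incoming requests sequen
The pipeline analyzes memory allocations asynchron
The framework generates network connections reliab
Error handling generates log entries sequentially.
The framework monitors database records sequential
The system coordinates user sessions efficiently. 
The system coordinates data streams efficiently. T
The framework monitors batch operations reliably. 
The process manages configuration files asynchrono
Error handling processes thread pools concurrently
The framework optimizes log entries concurrently. 
                                                  
The pipeline transforms incoming requests periodic
                                                  
                                                  
                                                  
                                                  
                                                  
                                                  


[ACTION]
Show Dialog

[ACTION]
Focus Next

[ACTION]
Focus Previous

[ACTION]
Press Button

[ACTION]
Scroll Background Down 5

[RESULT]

The framework monitors database records sequential
The system coordinates user sessions efficiently. 
The system coordinates data streams efficiently. T
The framework monitors batch operations reliably. 
The process manages configuration files asynchrono
Error handling processes thread pools concurrently
The framework optimizes log entries concurrently. 
                                                  
The pipeline transforms incoming requests periodic
                                                  
                                                  
                                                  
                                                  
                                                  
                                                  
                                                  
                                                  
                                                  
                                                  
                                                  


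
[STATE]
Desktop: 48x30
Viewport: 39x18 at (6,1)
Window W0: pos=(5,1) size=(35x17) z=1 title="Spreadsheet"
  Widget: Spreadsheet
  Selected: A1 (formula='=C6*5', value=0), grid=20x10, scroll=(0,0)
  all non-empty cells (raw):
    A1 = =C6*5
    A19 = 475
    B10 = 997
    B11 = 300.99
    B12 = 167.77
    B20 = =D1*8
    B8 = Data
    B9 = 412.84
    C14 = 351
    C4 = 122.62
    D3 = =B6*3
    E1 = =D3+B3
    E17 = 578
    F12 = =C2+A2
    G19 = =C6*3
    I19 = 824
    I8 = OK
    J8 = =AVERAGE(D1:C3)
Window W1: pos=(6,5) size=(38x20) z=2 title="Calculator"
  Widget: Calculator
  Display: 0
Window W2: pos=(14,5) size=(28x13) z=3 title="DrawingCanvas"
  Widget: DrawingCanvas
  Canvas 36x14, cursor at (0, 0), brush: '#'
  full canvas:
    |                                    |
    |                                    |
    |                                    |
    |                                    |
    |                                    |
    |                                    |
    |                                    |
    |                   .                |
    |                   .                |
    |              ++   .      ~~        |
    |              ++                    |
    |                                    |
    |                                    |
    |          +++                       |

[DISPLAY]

━━━━━━━━━━━━━━━━━━━━━━━━━━━━━━━━━┓     
 Spreadsheet                     ┃     
─────────────────────────────────┨     
A1: =C6*5                        ┃     
┏━━━━━━━┏━━━━━━━━━━━━━━━━━━━━━━━━━━┓━┓ 
┃ Calcul┃ DrawingCanvas            ┃ ┃ 
┠───────┠──────────────────────────┨─┨ 
┃       ┃+                         ┃0┃ 
┃┌───┬──┃                          ┃ ┃ 
┃│ 7 │ 8┃                          ┃ ┃ 
┃├───┼──┃                          ┃ ┃ 
┃│ 4 │ 5┃                          ┃ ┃ 
┃├───┼──┃                          ┃ ┃ 
┃│ 1 │ 2┃                          ┃ ┃ 
┃├───┼──┃                   .      ┃ ┃ 
┃│ 0 │ .┃                   .      ┃ ┃ 
┃├───┼──┗━━━━━━━━━━━━━━━━━━━━━━━━━━┛ ┃ 
┃│ C │ MC│ MR│ M+│                   ┃ 


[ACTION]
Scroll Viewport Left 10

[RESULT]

     ┏━━━━━━━━━━━━━━━━━━━━━━━━━━━━━━━━━
     ┃ Spreadsheet                     
     ┠─────────────────────────────────
     ┃A1: =C6*5                        
     ┃┏━━━━━━━┏━━━━━━━━━━━━━━━━━━━━━━━━
     ┃┃ Calcul┃ DrawingCanvas          
     ┃┠───────┠────────────────────────
     ┃┃       ┃+                       
     ┃┃┌───┬──┃                        
     ┃┃│ 7 │ 8┃                        
     ┃┃├───┼──┃                        
     ┃┃│ 4 │ 5┃                        
     ┃┃├───┼──┃                        
     ┃┃│ 1 │ 2┃                        
     ┃┃├───┼──┃                   .    
     ┃┃│ 0 │ .┃                   .    
     ┗┃├───┼──┗━━━━━━━━━━━━━━━━━━━━━━━━
      ┃│ C │ MC│ MR│ M+│               


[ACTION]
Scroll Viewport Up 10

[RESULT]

                                       
     ┏━━━━━━━━━━━━━━━━━━━━━━━━━━━━━━━━━
     ┃ Spreadsheet                     
     ┠─────────────────────────────────
     ┃A1: =C6*5                        
     ┃┏━━━━━━━┏━━━━━━━━━━━━━━━━━━━━━━━━
     ┃┃ Calcul┃ DrawingCanvas          
     ┃┠───────┠────────────────────────
     ┃┃       ┃+                       
     ┃┃┌───┬──┃                        
     ┃┃│ 7 │ 8┃                        
     ┃┃├───┼──┃                        
     ┃┃│ 4 │ 5┃                        
     ┃┃├───┼──┃                        
     ┃┃│ 1 │ 2┃                        
     ┃┃├───┼──┃                   .    
     ┃┃│ 0 │ .┃                   .    
     ┗┃├───┼──┗━━━━━━━━━━━━━━━━━━━━━━━━


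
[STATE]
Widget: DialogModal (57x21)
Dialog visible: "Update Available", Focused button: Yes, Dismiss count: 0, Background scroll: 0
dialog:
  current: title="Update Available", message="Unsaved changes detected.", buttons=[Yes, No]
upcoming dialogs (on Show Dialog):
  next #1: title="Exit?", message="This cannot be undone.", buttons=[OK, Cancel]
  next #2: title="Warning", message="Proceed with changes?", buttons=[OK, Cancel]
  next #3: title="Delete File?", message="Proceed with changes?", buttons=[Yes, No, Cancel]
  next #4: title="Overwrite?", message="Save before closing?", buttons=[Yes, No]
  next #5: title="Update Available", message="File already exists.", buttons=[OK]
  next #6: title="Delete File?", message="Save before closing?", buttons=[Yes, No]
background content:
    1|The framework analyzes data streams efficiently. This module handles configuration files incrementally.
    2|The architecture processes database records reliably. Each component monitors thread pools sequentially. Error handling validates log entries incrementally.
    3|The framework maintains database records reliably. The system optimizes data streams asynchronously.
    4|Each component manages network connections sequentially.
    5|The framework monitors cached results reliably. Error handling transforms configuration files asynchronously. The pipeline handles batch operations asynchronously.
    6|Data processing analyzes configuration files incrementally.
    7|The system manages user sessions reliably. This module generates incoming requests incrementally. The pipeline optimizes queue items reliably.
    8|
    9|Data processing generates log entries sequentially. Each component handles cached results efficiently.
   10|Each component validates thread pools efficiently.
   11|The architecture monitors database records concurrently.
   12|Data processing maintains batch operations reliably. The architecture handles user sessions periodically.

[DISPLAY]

The framework analyzes data streams efficiently. This mod
The architecture processes database records reliably. Eac
The framework maintains database records reliably. The sy
Each component manages network connections sequentially. 
The framework monitors cached results reliably. Error han
Data processing analyzes configuration files incrementall
The system manages user sessions reliably. This module ge
                                                         
Data processin┌───────────────────────────┐ntially. Each 
Each component│      Update Available     │iently.       
The architectu│ Unsaved changes detected. │concurrently. 
Data processin│         [Yes]  No         │reliably. The 
              └───────────────────────────┘              
                                                         
                                                         
                                                         
                                                         
                                                         
                                                         
                                                         
                                                         


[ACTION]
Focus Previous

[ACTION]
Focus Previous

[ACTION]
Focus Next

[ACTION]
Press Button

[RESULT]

The framework analyzes data streams efficiently. This mod
The architecture processes database records reliably. Eac
The framework maintains database records reliably. The sy
Each component manages network connections sequentially. 
The framework monitors cached results reliably. Error han
Data processing analyzes configuration files incrementall
The system manages user sessions reliably. This module ge
                                                         
Data processing generates log entries sequentially. Each 
Each component validates thread pools efficiently.       
The architecture monitors database records concurrently. 
Data processing maintains batch operations reliably. The 
                                                         
                                                         
                                                         
                                                         
                                                         
                                                         
                                                         
                                                         
                                                         


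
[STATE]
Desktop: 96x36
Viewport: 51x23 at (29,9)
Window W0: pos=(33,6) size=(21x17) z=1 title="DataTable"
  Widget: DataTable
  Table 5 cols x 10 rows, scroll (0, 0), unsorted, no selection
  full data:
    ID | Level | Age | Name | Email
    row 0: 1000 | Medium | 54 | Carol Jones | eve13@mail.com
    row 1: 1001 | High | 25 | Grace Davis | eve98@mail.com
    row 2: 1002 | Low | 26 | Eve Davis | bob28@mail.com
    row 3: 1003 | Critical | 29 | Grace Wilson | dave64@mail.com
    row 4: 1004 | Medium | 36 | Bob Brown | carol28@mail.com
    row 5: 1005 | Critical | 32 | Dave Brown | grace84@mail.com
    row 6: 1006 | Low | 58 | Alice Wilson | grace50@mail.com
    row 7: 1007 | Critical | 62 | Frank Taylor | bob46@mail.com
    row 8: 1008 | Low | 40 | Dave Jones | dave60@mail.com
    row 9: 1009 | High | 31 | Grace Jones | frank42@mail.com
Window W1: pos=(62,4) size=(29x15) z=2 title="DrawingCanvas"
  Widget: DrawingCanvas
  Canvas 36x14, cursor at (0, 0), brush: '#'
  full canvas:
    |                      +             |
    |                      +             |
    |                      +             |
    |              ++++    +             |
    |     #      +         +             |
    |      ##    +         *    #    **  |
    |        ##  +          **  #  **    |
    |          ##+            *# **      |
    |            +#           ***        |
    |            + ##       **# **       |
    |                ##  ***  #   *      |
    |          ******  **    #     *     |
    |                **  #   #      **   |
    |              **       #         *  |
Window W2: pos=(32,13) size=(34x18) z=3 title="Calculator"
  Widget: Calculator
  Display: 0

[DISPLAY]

    ┃ID  │Level   │Age│N┃        ┃                 
    ┃────┼────────┼───┼─┃        ┃              +++
    ┃1000│Medium  │54 │C┃        ┃     #      +    
    ┃1001│High    │25 │G┃        ┃      ##    +    
   ┏━━━━━━━━━━━━━━━━━━━━━━━━━━━━━━━━┓     ##  +    
   ┃ Calculator                     ┃       ##+    
   ┠────────────────────────────────┨         +#   
   ┃                               0┃         + ## 
   ┃┌───┬───┬───┬───┐               ┃             #
   ┃│ 7 │ 8 │ 9 │ ÷ │               ┃━━━━━━━━━━━━━━
   ┃├───┼───┼───┼───┤               ┃              
   ┃│ 4 │ 5 │ 6 │ × │               ┃              
   ┃├───┼───┼───┼───┤               ┃              
   ┃│ 1 │ 2 │ 3 │ - │               ┃              
   ┃├───┼───┼───┼───┤               ┃              
   ┃│ 0 │ . │ = │ + │               ┃              
   ┃├───┼───┼───┼───┤               ┃              
   ┃│ C │ MC│ MR│ M+│               ┃              
   ┃└───┴───┴───┴───┘               ┃              
   ┃                                ┃              
   ┃                                ┃              
   ┗━━━━━━━━━━━━━━━━━━━━━━━━━━━━━━━━┛              
                                                   


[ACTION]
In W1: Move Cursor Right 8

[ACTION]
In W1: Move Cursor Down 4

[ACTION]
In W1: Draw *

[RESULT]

    ┃ID  │Level   │Age│N┃        ┃                 
    ┃────┼────────┼───┼─┃        ┃              +++
    ┃1000│Medium  │54 │C┃        ┃     #  *   +    
    ┃1001│High    │25 │G┃        ┃      ##    +    
   ┏━━━━━━━━━━━━━━━━━━━━━━━━━━━━━━━━┓     ##  +    
   ┃ Calculator                     ┃       ##+    
   ┠────────────────────────────────┨         +#   
   ┃                               0┃         + ## 
   ┃┌───┬───┬───┬───┐               ┃             #
   ┃│ 7 │ 8 │ 9 │ ÷ │               ┃━━━━━━━━━━━━━━
   ┃├───┼───┼───┼───┤               ┃              
   ┃│ 4 │ 5 │ 6 │ × │               ┃              
   ┃├───┼───┼───┼───┤               ┃              
   ┃│ 1 │ 2 │ 3 │ - │               ┃              
   ┃├───┼───┼───┼───┤               ┃              
   ┃│ 0 │ . │ = │ + │               ┃              
   ┃├───┼───┼───┼───┤               ┃              
   ┃│ C │ MC│ MR│ M+│               ┃              
   ┃└───┴───┴───┴───┘               ┃              
   ┃                                ┃              
   ┃                                ┃              
   ┗━━━━━━━━━━━━━━━━━━━━━━━━━━━━━━━━┛              
                                                   


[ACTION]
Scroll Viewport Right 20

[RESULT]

  │Age│N┃        ┃                      +    ┃     
──┼───┼─┃        ┃              ++++    +    ┃     
  │54 │C┃        ┃     #  *   +         +    ┃     
  │25 │G┃        ┃      ##    +         *    ┃     
━━━━━━━━━━━━━━━━━━━━┓     ##  +          **  ┃     
                    ┃       ##+            *#┃     
────────────────────┨         +#           **┃     
                   0┃         + ##       **# ┃     
┬───┐               ┃             ##  ***  # ┃     
│ ÷ │               ┃━━━━━━━━━━━━━━━━━━━━━━━━┛     
┼───┤               ┃                              
│ × │               ┃                              
┼───┤               ┃                              
│ - │               ┃                              
┼───┤               ┃                              
│ + │               ┃                              
┼───┤               ┃                              
│ M+│               ┃                              
┴───┘               ┃                              
                    ┃                              
                    ┃                              
━━━━━━━━━━━━━━━━━━━━┛                              
                                                   


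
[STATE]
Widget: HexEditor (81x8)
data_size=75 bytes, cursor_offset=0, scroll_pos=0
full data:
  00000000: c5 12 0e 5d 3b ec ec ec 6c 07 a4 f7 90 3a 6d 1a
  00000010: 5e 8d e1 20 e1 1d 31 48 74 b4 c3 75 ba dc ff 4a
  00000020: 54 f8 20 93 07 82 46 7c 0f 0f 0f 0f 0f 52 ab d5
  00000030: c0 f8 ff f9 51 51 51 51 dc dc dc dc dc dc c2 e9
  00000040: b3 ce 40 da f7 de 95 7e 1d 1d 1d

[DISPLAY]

00000000  C5 12 0e 5d 3b ec ec ec  6c 07 a4 f7 90 3a 6d 1a  |...];...l....:m.|   
00000010  5e 8d e1 20 e1 1d 31 48  74 b4 c3 75 ba dc ff 4a  |^.. ..1Ht..u...J|   
00000020  54 f8 20 93 07 82 46 7c  0f 0f 0f 0f 0f 52 ab d5  |T. ...F|.....R..|   
00000030  c0 f8 ff f9 51 51 51 51  dc dc dc dc dc dc c2 e9  |....QQQQ........|   
00000040  b3 ce 40 da f7 de 95 7e  1d 1d 1d                 |..@....~...     |   
                                                                                 
                                                                                 
                                                                                 


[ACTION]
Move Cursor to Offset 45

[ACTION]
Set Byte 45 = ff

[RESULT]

00000000  c5 12 0e 5d 3b ec ec ec  6c 07 a4 f7 90 3a 6d 1a  |...];...l....:m.|   
00000010  5e 8d e1 20 e1 1d 31 48  74 b4 c3 75 ba dc ff 4a  |^.. ..1Ht..u...J|   
00000020  54 f8 20 93 07 82 46 7c  0f 0f 0f 0f 0f FF ab d5  |T. ...F|........|   
00000030  c0 f8 ff f9 51 51 51 51  dc dc dc dc dc dc c2 e9  |....QQQQ........|   
00000040  b3 ce 40 da f7 de 95 7e  1d 1d 1d                 |..@....~...     |   
                                                                                 
                                                                                 
                                                                                 


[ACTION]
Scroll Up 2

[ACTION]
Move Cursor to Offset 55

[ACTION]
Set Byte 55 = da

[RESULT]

00000000  c5 12 0e 5d 3b ec ec ec  6c 07 a4 f7 90 3a 6d 1a  |...];...l....:m.|   
00000010  5e 8d e1 20 e1 1d 31 48  74 b4 c3 75 ba dc ff 4a  |^.. ..1Ht..u...J|   
00000020  54 f8 20 93 07 82 46 7c  0f 0f 0f 0f 0f ff ab d5  |T. ...F|........|   
00000030  c0 f8 ff f9 51 51 51 DA  dc dc dc dc dc dc c2 e9  |....QQQ.........|   
00000040  b3 ce 40 da f7 de 95 7e  1d 1d 1d                 |..@....~...     |   
                                                                                 
                                                                                 
                                                                                 


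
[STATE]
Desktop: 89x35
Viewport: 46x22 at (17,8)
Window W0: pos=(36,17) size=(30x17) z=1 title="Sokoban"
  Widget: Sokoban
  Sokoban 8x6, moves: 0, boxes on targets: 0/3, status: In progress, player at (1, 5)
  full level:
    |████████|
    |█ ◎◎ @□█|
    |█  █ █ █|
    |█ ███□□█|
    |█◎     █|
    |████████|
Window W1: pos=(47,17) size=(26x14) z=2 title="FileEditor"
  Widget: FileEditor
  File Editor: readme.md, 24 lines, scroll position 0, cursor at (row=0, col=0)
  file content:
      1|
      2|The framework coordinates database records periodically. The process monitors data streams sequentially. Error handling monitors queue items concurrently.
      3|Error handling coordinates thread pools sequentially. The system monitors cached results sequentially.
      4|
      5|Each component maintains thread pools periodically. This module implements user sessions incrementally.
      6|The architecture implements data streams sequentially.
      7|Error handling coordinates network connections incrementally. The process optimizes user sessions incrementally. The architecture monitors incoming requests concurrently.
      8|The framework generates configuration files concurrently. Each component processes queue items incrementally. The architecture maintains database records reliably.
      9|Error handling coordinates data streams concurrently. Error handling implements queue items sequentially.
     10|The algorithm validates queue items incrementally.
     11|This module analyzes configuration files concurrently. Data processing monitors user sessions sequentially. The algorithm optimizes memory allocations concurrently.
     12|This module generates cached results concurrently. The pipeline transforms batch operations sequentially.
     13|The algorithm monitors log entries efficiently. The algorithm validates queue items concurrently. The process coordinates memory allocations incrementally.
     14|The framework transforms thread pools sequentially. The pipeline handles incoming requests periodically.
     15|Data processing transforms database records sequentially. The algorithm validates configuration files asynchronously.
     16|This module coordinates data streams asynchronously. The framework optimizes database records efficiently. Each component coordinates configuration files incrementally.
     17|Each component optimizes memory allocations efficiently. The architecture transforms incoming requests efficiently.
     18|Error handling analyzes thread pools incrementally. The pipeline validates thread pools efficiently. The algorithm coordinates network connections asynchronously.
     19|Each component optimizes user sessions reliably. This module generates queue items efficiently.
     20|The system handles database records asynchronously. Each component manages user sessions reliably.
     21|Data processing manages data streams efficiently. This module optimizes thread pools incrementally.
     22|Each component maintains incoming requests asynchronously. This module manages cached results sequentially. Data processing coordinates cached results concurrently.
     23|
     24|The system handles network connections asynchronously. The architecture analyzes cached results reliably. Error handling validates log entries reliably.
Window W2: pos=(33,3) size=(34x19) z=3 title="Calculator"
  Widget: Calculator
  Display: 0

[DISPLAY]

                ┃│ 7 │ 8 │ 9 │ ÷ │            
                ┃├───┼───┼───┼───┤            
                ┃│ 4 │ 5 │ 6 │ × │            
                ┃├───┼───┼───┼───┤            
                ┃│ 1 │ 2 │ 3 │ - │            
                ┃├───┼───┼───┼───┤            
                ┃│ 0 │ . │ = │ + │            
                ┃├───┼───┼───┼───┤            
                ┃│ C │ MC│ MR│ M+│            
                ┃└───┴───┴───┴───┘            
                ┃                             
                ┃                             
                ┃                             
                ┗━━━━━━━━━━━━━━━━━━━━━━━━━━━━━
                   ┃█  █ █ █  ┃Error handling 
                   ┃█ ███□□█  ┃               
                   ┃█◎     █  ┃Each component 
                   ┃████████  ┃The architectur
                   ┃Moves: 0  ┃Error handling 
                   ┃          ┃The framework g
                   ┃          ┃Error handling 
                   ┃          ┃The algorithm v


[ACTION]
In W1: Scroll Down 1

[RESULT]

                ┃│ 7 │ 8 │ 9 │ ÷ │            
                ┃├───┼───┼───┼───┤            
                ┃│ 4 │ 5 │ 6 │ × │            
                ┃├───┼───┼───┼───┤            
                ┃│ 1 │ 2 │ 3 │ - │            
                ┃├───┼───┼───┼───┤            
                ┃│ 0 │ . │ = │ + │            
                ┃├───┼───┼───┼───┤            
                ┃│ C │ MC│ MR│ M+│            
                ┃└───┴───┴───┴───┘            
                ┃                             
                ┃                             
                ┃                             
                ┗━━━━━━━━━━━━━━━━━━━━━━━━━━━━━
                   ┃█  █ █ █  ┃               
                   ┃█ ███□□█  ┃Each component 
                   ┃█◎     █  ┃The architectur
                   ┃████████  ┃Error handling 
                   ┃Moves: 0  ┃The framework g
                   ┃          ┃Error handling 
                   ┃          ┃The algorithm v
                   ┃          ┃This module ana


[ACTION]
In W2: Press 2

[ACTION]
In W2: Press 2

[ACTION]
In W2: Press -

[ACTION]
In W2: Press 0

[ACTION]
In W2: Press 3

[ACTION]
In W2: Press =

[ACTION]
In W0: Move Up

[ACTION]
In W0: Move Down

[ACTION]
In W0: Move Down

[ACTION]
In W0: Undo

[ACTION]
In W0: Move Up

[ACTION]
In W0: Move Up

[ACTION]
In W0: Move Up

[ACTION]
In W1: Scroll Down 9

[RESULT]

                ┃│ 7 │ 8 │ 9 │ ÷ │            
                ┃├───┼───┼───┼───┤            
                ┃│ 4 │ 5 │ 6 │ × │            
                ┃├───┼───┼───┼───┤            
                ┃│ 1 │ 2 │ 3 │ - │            
                ┃├───┼───┼───┼───┤            
                ┃│ 0 │ . │ = │ + │            
                ┃├───┼───┼───┼───┤            
                ┃│ C │ MC│ MR│ M+│            
                ┃└───┴───┴───┴───┘            
                ┃                             
                ┃                             
                ┃                             
                ┗━━━━━━━━━━━━━━━━━━━━━━━━━━━━━
                   ┃█  █ █ █  ┃The algorithm m
                   ┃█ ███□□█  ┃The framework t
                   ┃█◎     █  ┃Data processing
                   ┃████████  ┃This module coo
                   ┃Moves: 0  ┃Each component 
                   ┃          ┃Error handling 
                   ┃          ┃Each component 
                   ┃          ┃The system hand
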